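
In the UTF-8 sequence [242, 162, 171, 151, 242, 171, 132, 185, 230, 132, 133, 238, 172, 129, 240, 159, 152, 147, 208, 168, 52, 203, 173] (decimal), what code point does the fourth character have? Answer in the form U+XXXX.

U+EB01

Offset 0: leading byte 0xF2 = 11110010 → 4-byte char #1 = F2 A2 AB 97.
Offset 4: leading byte 0xF2 = 11110010 → 4-byte char #2 = F2 AB 84 B9.
Offset 8: leading byte 0xE6 = 11100110 → 3-byte char #3 = E6 84 85.
Offset 11: leading byte 0xEE = 11101110 → 3-byte char #4 = EE AC 81.
Leading byte 0xEE = 11101110 matches 1110xxxx → 3-byte sequence.
Byte 1: 0xEE = 11101110, payload 1110 (4 bits).
Byte 2: 0xAC = 10101100 (10xxxxxx ✓), payload 101100.
Byte 3: 0x81 = 10000001 (10xxxxxx ✓), payload 000001.
Concatenate: 1110101100000001 = 0xEB01 (16 bits → U+EB01).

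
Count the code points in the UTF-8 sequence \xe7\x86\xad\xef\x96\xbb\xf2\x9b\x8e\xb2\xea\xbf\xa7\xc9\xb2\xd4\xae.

6

Byte at offset 0: 0xE7 = 11100111 → 3-byte char (#1). Advance 3.
Byte at offset 3: 0xEF = 11101111 → 3-byte char (#2). Advance 3.
Byte at offset 6: 0xF2 = 11110010 → 4-byte char (#3). Advance 4.
Byte at offset 10: 0xEA = 11101010 → 3-byte char (#4). Advance 3.
Byte at offset 13: 0xC9 = 11001001 → 2-byte char (#5). Advance 2.
Byte at offset 15: 0xD4 = 11010100 → 2-byte char (#6). Advance 2.
Reached end at offset 17 after 6 code points.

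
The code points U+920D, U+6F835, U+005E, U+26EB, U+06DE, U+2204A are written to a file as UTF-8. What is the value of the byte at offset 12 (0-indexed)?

U+920D → 3-byte form E9 88 8D at offsets 0–2.
U+6F835 → 4-byte form F1 AF A0 B5 at offsets 3–6.
U+005E → 1-byte form 5E at offsets 7–7.
U+26EB → 3-byte form E2 9B AB at offsets 8–10.
U+06DE → 2-byte form DB 9E at offsets 11–12.
Offset 12 falls in char 5's range; it's byte 2 of DB 9E = 0x9E.

0x9E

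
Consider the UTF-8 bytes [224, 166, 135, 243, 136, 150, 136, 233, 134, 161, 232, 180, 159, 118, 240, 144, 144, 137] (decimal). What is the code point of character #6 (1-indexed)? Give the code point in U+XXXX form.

U+10409

Offset 0: leading byte 0xE0 = 11100000 → 3-byte char #1 = E0 A6 87.
Offset 3: leading byte 0xF3 = 11110011 → 4-byte char #2 = F3 88 96 88.
Offset 7: leading byte 0xE9 = 11101001 → 3-byte char #3 = E9 86 A1.
Offset 10: leading byte 0xE8 = 11101000 → 3-byte char #4 = E8 B4 9F.
Offset 13: leading byte 0x76 = 01110110 → 1-byte char #5 = 76.
Offset 14: leading byte 0xF0 = 11110000 → 4-byte char #6 = F0 90 90 89.
Leading byte 0xF0 = 11110000 matches 11110xxx → 4-byte sequence.
Byte 1: 0xF0 = 11110000, payload 000 (3 bits).
Byte 2: 0x90 = 10010000 (10xxxxxx ✓), payload 010000.
Byte 3: 0x90 = 10010000 (10xxxxxx ✓), payload 010000.
Byte 4: 0x89 = 10001001 (10xxxxxx ✓), payload 001001.
Concatenate: 000010000010000001001 = 0x10409 (21 bits → U+10409).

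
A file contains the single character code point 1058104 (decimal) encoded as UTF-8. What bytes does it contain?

F4 82 94 B8

U+102538 = 0x102538 = 1058104 decimal. In range U+10000–U+10FFFF → 4-byte form: 11110xxx 10xxxxxx 10xxxxxx 10xxxxxx.
Binary (21 bits): 100000010010100111000.
Split 3+6+6+6: 100 | 000010 | 010100 | 111000.
Byte 1: 11110100 = 0xF4.
Byte 2: 10000010 = 0x82.
Byte 3: 10010100 = 0x94.
Byte 4: 10111000 = 0xB8.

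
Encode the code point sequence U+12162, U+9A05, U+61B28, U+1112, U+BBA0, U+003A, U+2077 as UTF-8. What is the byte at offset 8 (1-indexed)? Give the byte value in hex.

0xF1

1-indexed offset 8 is 0-indexed offset 7.
U+12162 → 4-byte form F0 92 85 A2 at offsets 0–3.
U+9A05 → 3-byte form E9 A8 85 at offsets 4–6.
U+61B28 → 4-byte form F1 A1 AC A8 at offsets 7–10.
Offset 7 falls in char 3's range; it's byte 1 of F1 A1 AC A8 = 0xF1.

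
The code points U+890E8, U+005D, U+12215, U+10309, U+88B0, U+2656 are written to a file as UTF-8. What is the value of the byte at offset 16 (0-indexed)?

U+890E8 → 4-byte form F2 89 83 A8 at offsets 0–3.
U+005D → 1-byte form 5D at offsets 4–4.
U+12215 → 4-byte form F0 92 88 95 at offsets 5–8.
U+10309 → 4-byte form F0 90 8C 89 at offsets 9–12.
U+88B0 → 3-byte form E8 A2 B0 at offsets 13–15.
U+2656 → 3-byte form E2 99 96 at offsets 16–18.
Offset 16 falls in char 6's range; it's byte 1 of E2 99 96 = 0xE2.

0xE2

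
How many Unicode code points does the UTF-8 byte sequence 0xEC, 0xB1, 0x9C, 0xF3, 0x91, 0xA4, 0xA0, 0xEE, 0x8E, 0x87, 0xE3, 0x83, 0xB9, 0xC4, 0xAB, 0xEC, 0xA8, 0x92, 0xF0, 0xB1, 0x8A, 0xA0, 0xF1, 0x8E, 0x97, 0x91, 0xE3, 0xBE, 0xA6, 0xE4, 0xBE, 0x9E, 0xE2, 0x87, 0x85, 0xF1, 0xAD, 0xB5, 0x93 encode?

Byte at offset 0: 0xEC = 11101100 → 3-byte char (#1). Advance 3.
Byte at offset 3: 0xF3 = 11110011 → 4-byte char (#2). Advance 4.
Byte at offset 7: 0xEE = 11101110 → 3-byte char (#3). Advance 3.
Byte at offset 10: 0xE3 = 11100011 → 3-byte char (#4). Advance 3.
Byte at offset 13: 0xC4 = 11000100 → 2-byte char (#5). Advance 2.
Byte at offset 15: 0xEC = 11101100 → 3-byte char (#6). Advance 3.
Byte at offset 18: 0xF0 = 11110000 → 4-byte char (#7). Advance 4.
Byte at offset 22: 0xF1 = 11110001 → 4-byte char (#8). Advance 4.
Byte at offset 26: 0xE3 = 11100011 → 3-byte char (#9). Advance 3.
Byte at offset 29: 0xE4 = 11100100 → 3-byte char (#10). Advance 3.
Byte at offset 32: 0xE2 = 11100010 → 3-byte char (#11). Advance 3.
Byte at offset 35: 0xF1 = 11110001 → 4-byte char (#12). Advance 4.
Reached end at offset 39 after 12 code points.

12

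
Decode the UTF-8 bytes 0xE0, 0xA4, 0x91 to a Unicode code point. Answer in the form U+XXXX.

Leading byte 0xE0 = 11100000 matches 1110xxxx → 3-byte sequence.
Byte 1: 0xE0 = 11100000, payload 0000 (4 bits).
Byte 2: 0xA4 = 10100100 (10xxxxxx ✓), payload 100100.
Byte 3: 0x91 = 10010001 (10xxxxxx ✓), payload 010001.
Concatenate: 0000100100010001 = 0x911 (16 bits → U+0911).

U+0911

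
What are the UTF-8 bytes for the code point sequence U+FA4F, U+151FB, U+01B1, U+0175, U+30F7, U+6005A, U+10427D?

U+FA4F: 3-byte form → EF A9 8F.
U+151FB: 4-byte form → F0 95 87 BB.
U+01B1: 2-byte form → C6 B1.
U+0175: 2-byte form → C5 B5.
U+30F7: 3-byte form → E3 83 B7.
U+6005A: 4-byte form → F1 A0 81 9A.
U+10427D: 4-byte form → F4 84 89 BD.
Concatenated (22 bytes): EF A9 8F F0 95 87 BB C6 B1 C5 B5 E3 83 B7 F1 A0 81 9A F4 84 89 BD.

EF A9 8F F0 95 87 BB C6 B1 C5 B5 E3 83 B7 F1 A0 81 9A F4 84 89 BD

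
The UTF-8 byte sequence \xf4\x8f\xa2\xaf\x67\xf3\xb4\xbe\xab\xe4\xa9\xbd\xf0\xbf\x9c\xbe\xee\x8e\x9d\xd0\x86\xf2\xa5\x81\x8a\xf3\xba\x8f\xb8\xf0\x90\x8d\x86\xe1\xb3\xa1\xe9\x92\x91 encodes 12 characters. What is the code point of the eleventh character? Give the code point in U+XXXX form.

Offset 0: leading byte 0xF4 = 11110100 → 4-byte char #1 = F4 8F A2 AF.
Offset 4: leading byte 0x67 = 01100111 → 1-byte char #2 = 67.
Offset 5: leading byte 0xF3 = 11110011 → 4-byte char #3 = F3 B4 BE AB.
Offset 9: leading byte 0xE4 = 11100100 → 3-byte char #4 = E4 A9 BD.
Offset 12: leading byte 0xF0 = 11110000 → 4-byte char #5 = F0 BF 9C BE.
Offset 16: leading byte 0xEE = 11101110 → 3-byte char #6 = EE 8E 9D.
Offset 19: leading byte 0xD0 = 11010000 → 2-byte char #7 = D0 86.
Offset 21: leading byte 0xF2 = 11110010 → 4-byte char #8 = F2 A5 81 8A.
Offset 25: leading byte 0xF3 = 11110011 → 4-byte char #9 = F3 BA 8F B8.
Offset 29: leading byte 0xF0 = 11110000 → 4-byte char #10 = F0 90 8D 86.
Offset 33: leading byte 0xE1 = 11100001 → 3-byte char #11 = E1 B3 A1.
Leading byte 0xE1 = 11100001 matches 1110xxxx → 3-byte sequence.
Byte 1: 0xE1 = 11100001, payload 0001 (4 bits).
Byte 2: 0xB3 = 10110011 (10xxxxxx ✓), payload 110011.
Byte 3: 0xA1 = 10100001 (10xxxxxx ✓), payload 100001.
Concatenate: 0001110011100001 = 0x1CE1 (16 bits → U+1CE1).

U+1CE1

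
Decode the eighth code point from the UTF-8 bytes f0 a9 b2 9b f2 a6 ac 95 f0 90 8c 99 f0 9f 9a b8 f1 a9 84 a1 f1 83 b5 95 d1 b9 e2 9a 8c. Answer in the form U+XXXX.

Offset 0: leading byte 0xF0 = 11110000 → 4-byte char #1 = F0 A9 B2 9B.
Offset 4: leading byte 0xF2 = 11110010 → 4-byte char #2 = F2 A6 AC 95.
Offset 8: leading byte 0xF0 = 11110000 → 4-byte char #3 = F0 90 8C 99.
Offset 12: leading byte 0xF0 = 11110000 → 4-byte char #4 = F0 9F 9A B8.
Offset 16: leading byte 0xF1 = 11110001 → 4-byte char #5 = F1 A9 84 A1.
Offset 20: leading byte 0xF1 = 11110001 → 4-byte char #6 = F1 83 B5 95.
Offset 24: leading byte 0xD1 = 11010001 → 2-byte char #7 = D1 B9.
Offset 26: leading byte 0xE2 = 11100010 → 3-byte char #8 = E2 9A 8C.
Leading byte 0xE2 = 11100010 matches 1110xxxx → 3-byte sequence.
Byte 1: 0xE2 = 11100010, payload 0010 (4 bits).
Byte 2: 0x9A = 10011010 (10xxxxxx ✓), payload 011010.
Byte 3: 0x8C = 10001100 (10xxxxxx ✓), payload 001100.
Concatenate: 0010011010001100 = 0x268C (16 bits → U+268C).

U+268C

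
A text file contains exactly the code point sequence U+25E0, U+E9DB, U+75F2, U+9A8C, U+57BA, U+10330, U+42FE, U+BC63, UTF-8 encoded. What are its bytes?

E2 97 A0 EE A7 9B E7 97 B2 E9 AA 8C E5 9E BA F0 90 8C B0 E4 8B BE EB B1 A3

U+25E0: 3-byte form → E2 97 A0.
U+E9DB: 3-byte form → EE A7 9B.
U+75F2: 3-byte form → E7 97 B2.
U+9A8C: 3-byte form → E9 AA 8C.
U+57BA: 3-byte form → E5 9E BA.
U+10330: 4-byte form → F0 90 8C B0.
U+42FE: 3-byte form → E4 8B BE.
U+BC63: 3-byte form → EB B1 A3.
Concatenated (25 bytes): E2 97 A0 EE A7 9B E7 97 B2 E9 AA 8C E5 9E BA F0 90 8C B0 E4 8B BE EB B1 A3.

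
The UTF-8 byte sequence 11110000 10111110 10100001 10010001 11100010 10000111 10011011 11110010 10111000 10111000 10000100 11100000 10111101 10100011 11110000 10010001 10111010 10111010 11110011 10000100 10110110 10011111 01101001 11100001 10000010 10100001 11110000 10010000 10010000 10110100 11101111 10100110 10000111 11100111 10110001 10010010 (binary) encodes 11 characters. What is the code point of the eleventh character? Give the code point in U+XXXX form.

Offset 0: leading byte 0xF0 = 11110000 → 4-byte char #1 = F0 BE A1 91.
Offset 4: leading byte 0xE2 = 11100010 → 3-byte char #2 = E2 87 9B.
Offset 7: leading byte 0xF2 = 11110010 → 4-byte char #3 = F2 B8 B8 84.
Offset 11: leading byte 0xE0 = 11100000 → 3-byte char #4 = E0 BD A3.
Offset 14: leading byte 0xF0 = 11110000 → 4-byte char #5 = F0 91 BA BA.
Offset 18: leading byte 0xF3 = 11110011 → 4-byte char #6 = F3 84 B6 9F.
Offset 22: leading byte 0x69 = 01101001 → 1-byte char #7 = 69.
Offset 23: leading byte 0xE1 = 11100001 → 3-byte char #8 = E1 82 A1.
Offset 26: leading byte 0xF0 = 11110000 → 4-byte char #9 = F0 90 90 B4.
Offset 30: leading byte 0xEF = 11101111 → 3-byte char #10 = EF A6 87.
Offset 33: leading byte 0xE7 = 11100111 → 3-byte char #11 = E7 B1 92.
Leading byte 0xE7 = 11100111 matches 1110xxxx → 3-byte sequence.
Byte 1: 0xE7 = 11100111, payload 0111 (4 bits).
Byte 2: 0xB1 = 10110001 (10xxxxxx ✓), payload 110001.
Byte 3: 0x92 = 10010010 (10xxxxxx ✓), payload 010010.
Concatenate: 0111110001010010 = 0x7C52 (16 bits → U+7C52).

U+7C52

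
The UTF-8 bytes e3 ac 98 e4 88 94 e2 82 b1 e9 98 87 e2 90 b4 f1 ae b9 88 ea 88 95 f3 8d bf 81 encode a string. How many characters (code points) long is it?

8

Byte at offset 0: 0xE3 = 11100011 → 3-byte char (#1). Advance 3.
Byte at offset 3: 0xE4 = 11100100 → 3-byte char (#2). Advance 3.
Byte at offset 6: 0xE2 = 11100010 → 3-byte char (#3). Advance 3.
Byte at offset 9: 0xE9 = 11101001 → 3-byte char (#4). Advance 3.
Byte at offset 12: 0xE2 = 11100010 → 3-byte char (#5). Advance 3.
Byte at offset 15: 0xF1 = 11110001 → 4-byte char (#6). Advance 4.
Byte at offset 19: 0xEA = 11101010 → 3-byte char (#7). Advance 3.
Byte at offset 22: 0xF3 = 11110011 → 4-byte char (#8). Advance 4.
Reached end at offset 26 after 8 code points.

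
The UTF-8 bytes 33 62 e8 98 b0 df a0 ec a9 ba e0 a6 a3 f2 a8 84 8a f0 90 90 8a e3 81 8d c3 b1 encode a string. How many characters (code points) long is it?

10

Byte at offset 0: 0x33 = 00110011 → 1-byte char (#1). Advance 1.
Byte at offset 1: 0x62 = 01100010 → 1-byte char (#2). Advance 1.
Byte at offset 2: 0xE8 = 11101000 → 3-byte char (#3). Advance 3.
Byte at offset 5: 0xDF = 11011111 → 2-byte char (#4). Advance 2.
Byte at offset 7: 0xEC = 11101100 → 3-byte char (#5). Advance 3.
Byte at offset 10: 0xE0 = 11100000 → 3-byte char (#6). Advance 3.
Byte at offset 13: 0xF2 = 11110010 → 4-byte char (#7). Advance 4.
Byte at offset 17: 0xF0 = 11110000 → 4-byte char (#8). Advance 4.
Byte at offset 21: 0xE3 = 11100011 → 3-byte char (#9). Advance 3.
Byte at offset 24: 0xC3 = 11000011 → 2-byte char (#10). Advance 2.
Reached end at offset 26 after 10 code points.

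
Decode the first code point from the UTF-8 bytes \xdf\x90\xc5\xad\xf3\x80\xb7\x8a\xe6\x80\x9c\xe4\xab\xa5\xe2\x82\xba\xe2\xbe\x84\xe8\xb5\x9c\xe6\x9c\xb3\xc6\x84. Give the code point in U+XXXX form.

U+07D0

Offset 0: leading byte 0xDF = 11011111 → 2-byte char #1 = DF 90.
Leading byte 0xDF = 11011111 matches 110xxxxx → 2-byte sequence.
Byte 1: 0xDF = 11011111, payload 11111 (5 bits).
Byte 2: 0x90 = 10010000 (10xxxxxx ✓), payload 010000.
Concatenate: 11111010000 = 0x7D0 (11 bits → U+07D0).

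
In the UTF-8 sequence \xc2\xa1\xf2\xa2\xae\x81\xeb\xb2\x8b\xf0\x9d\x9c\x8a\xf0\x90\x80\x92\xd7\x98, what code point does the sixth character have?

U+05D8

Offset 0: leading byte 0xC2 = 11000010 → 2-byte char #1 = C2 A1.
Offset 2: leading byte 0xF2 = 11110010 → 4-byte char #2 = F2 A2 AE 81.
Offset 6: leading byte 0xEB = 11101011 → 3-byte char #3 = EB B2 8B.
Offset 9: leading byte 0xF0 = 11110000 → 4-byte char #4 = F0 9D 9C 8A.
Offset 13: leading byte 0xF0 = 11110000 → 4-byte char #5 = F0 90 80 92.
Offset 17: leading byte 0xD7 = 11010111 → 2-byte char #6 = D7 98.
Leading byte 0xD7 = 11010111 matches 110xxxxx → 2-byte sequence.
Byte 1: 0xD7 = 11010111, payload 10111 (5 bits).
Byte 2: 0x98 = 10011000 (10xxxxxx ✓), payload 011000.
Concatenate: 10111011000 = 0x5D8 (11 bits → U+05D8).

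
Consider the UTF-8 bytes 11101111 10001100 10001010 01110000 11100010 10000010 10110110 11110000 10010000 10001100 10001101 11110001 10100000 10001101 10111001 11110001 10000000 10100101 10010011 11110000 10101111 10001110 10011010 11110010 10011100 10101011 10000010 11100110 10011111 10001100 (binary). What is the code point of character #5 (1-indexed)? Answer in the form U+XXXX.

Offset 0: leading byte 0xEF = 11101111 → 3-byte char #1 = EF 8C 8A.
Offset 3: leading byte 0x70 = 01110000 → 1-byte char #2 = 70.
Offset 4: leading byte 0xE2 = 11100010 → 3-byte char #3 = E2 82 B6.
Offset 7: leading byte 0xF0 = 11110000 → 4-byte char #4 = F0 90 8C 8D.
Offset 11: leading byte 0xF1 = 11110001 → 4-byte char #5 = F1 A0 8D B9.
Leading byte 0xF1 = 11110001 matches 11110xxx → 4-byte sequence.
Byte 1: 0xF1 = 11110001, payload 001 (3 bits).
Byte 2: 0xA0 = 10100000 (10xxxxxx ✓), payload 100000.
Byte 3: 0x8D = 10001101 (10xxxxxx ✓), payload 001101.
Byte 4: 0xB9 = 10111001 (10xxxxxx ✓), payload 111001.
Concatenate: 001100000001101111001 = 0x60379 (21 bits → U+60379).

U+60379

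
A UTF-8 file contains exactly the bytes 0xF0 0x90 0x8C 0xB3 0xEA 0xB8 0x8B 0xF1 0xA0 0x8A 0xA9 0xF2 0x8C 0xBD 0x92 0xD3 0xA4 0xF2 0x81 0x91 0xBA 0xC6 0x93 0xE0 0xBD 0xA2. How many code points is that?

8

Byte at offset 0: 0xF0 = 11110000 → 4-byte char (#1). Advance 4.
Byte at offset 4: 0xEA = 11101010 → 3-byte char (#2). Advance 3.
Byte at offset 7: 0xF1 = 11110001 → 4-byte char (#3). Advance 4.
Byte at offset 11: 0xF2 = 11110010 → 4-byte char (#4). Advance 4.
Byte at offset 15: 0xD3 = 11010011 → 2-byte char (#5). Advance 2.
Byte at offset 17: 0xF2 = 11110010 → 4-byte char (#6). Advance 4.
Byte at offset 21: 0xC6 = 11000110 → 2-byte char (#7). Advance 2.
Byte at offset 23: 0xE0 = 11100000 → 3-byte char (#8). Advance 3.
Reached end at offset 26 after 8 code points.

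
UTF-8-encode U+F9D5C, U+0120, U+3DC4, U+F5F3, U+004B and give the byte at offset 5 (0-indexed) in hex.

U+F9D5C → 4-byte form F3 B9 B5 9C at offsets 0–3.
U+0120 → 2-byte form C4 A0 at offsets 4–5.
Offset 5 falls in char 2's range; it's byte 2 of C4 A0 = 0xA0.

0xA0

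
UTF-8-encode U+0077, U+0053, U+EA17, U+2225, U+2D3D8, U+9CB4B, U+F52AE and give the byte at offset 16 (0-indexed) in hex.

0xF3

U+0077 → 1-byte form 77 at offsets 0–0.
U+0053 → 1-byte form 53 at offsets 1–1.
U+EA17 → 3-byte form EE A8 97 at offsets 2–4.
U+2225 → 3-byte form E2 88 A5 at offsets 5–7.
U+2D3D8 → 4-byte form F0 AD 8F 98 at offsets 8–11.
U+9CB4B → 4-byte form F2 9C AD 8B at offsets 12–15.
U+F52AE → 4-byte form F3 B5 8A AE at offsets 16–19.
Offset 16 falls in char 7's range; it's byte 1 of F3 B5 8A AE = 0xF3.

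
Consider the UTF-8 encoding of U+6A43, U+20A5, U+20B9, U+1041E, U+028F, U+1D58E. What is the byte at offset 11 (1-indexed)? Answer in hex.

1-indexed offset 11 is 0-indexed offset 10.
U+6A43 → 3-byte form E6 A9 83 at offsets 0–2.
U+20A5 → 3-byte form E2 82 A5 at offsets 3–5.
U+20B9 → 3-byte form E2 82 B9 at offsets 6–8.
U+1041E → 4-byte form F0 90 90 9E at offsets 9–12.
Offset 10 falls in char 4's range; it's byte 2 of F0 90 90 9E = 0x90.

0x90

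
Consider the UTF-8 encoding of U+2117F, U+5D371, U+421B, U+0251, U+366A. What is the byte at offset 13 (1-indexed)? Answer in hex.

0x91

1-indexed offset 13 is 0-indexed offset 12.
U+2117F → 4-byte form F0 A1 85 BF at offsets 0–3.
U+5D371 → 4-byte form F1 9D 8D B1 at offsets 4–7.
U+421B → 3-byte form E4 88 9B at offsets 8–10.
U+0251 → 2-byte form C9 91 at offsets 11–12.
Offset 12 falls in char 4's range; it's byte 2 of C9 91 = 0x91.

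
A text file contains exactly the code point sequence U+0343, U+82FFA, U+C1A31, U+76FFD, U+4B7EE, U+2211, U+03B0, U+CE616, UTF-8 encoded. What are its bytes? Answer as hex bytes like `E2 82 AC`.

U+0343: 2-byte form → CD 83.
U+82FFA: 4-byte form → F2 82 BF BA.
U+C1A31: 4-byte form → F3 81 A8 B1.
U+76FFD: 4-byte form → F1 B6 BF BD.
U+4B7EE: 4-byte form → F1 8B 9F AE.
U+2211: 3-byte form → E2 88 91.
U+03B0: 2-byte form → CE B0.
U+CE616: 4-byte form → F3 8E 98 96.
Concatenated (27 bytes): CD 83 F2 82 BF BA F3 81 A8 B1 F1 B6 BF BD F1 8B 9F AE E2 88 91 CE B0 F3 8E 98 96.

CD 83 F2 82 BF BA F3 81 A8 B1 F1 B6 BF BD F1 8B 9F AE E2 88 91 CE B0 F3 8E 98 96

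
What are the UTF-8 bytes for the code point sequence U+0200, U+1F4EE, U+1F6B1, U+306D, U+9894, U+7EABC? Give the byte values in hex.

C8 80 F0 9F 93 AE F0 9F 9A B1 E3 81 AD E9 A2 94 F1 BE AA BC

U+0200: 2-byte form → C8 80.
U+1F4EE: 4-byte form → F0 9F 93 AE.
U+1F6B1: 4-byte form → F0 9F 9A B1.
U+306D: 3-byte form → E3 81 AD.
U+9894: 3-byte form → E9 A2 94.
U+7EABC: 4-byte form → F1 BE AA BC.
Concatenated (20 bytes): C8 80 F0 9F 93 AE F0 9F 9A B1 E3 81 AD E9 A2 94 F1 BE AA BC.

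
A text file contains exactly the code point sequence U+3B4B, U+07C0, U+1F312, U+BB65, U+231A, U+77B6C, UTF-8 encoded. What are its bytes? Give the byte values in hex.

U+3B4B: 3-byte form → E3 AD 8B.
U+07C0: 2-byte form → DF 80.
U+1F312: 4-byte form → F0 9F 8C 92.
U+BB65: 3-byte form → EB AD A5.
U+231A: 3-byte form → E2 8C 9A.
U+77B6C: 4-byte form → F1 B7 AD AC.
Concatenated (19 bytes): E3 AD 8B DF 80 F0 9F 8C 92 EB AD A5 E2 8C 9A F1 B7 AD AC.

E3 AD 8B DF 80 F0 9F 8C 92 EB AD A5 E2 8C 9A F1 B7 AD AC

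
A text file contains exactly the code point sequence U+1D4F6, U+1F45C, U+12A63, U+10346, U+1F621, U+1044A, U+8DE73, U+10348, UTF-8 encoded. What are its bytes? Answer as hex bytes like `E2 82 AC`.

F0 9D 93 B6 F0 9F 91 9C F0 92 A9 A3 F0 90 8D 86 F0 9F 98 A1 F0 90 91 8A F2 8D B9 B3 F0 90 8D 88

U+1D4F6: 4-byte form → F0 9D 93 B6.
U+1F45C: 4-byte form → F0 9F 91 9C.
U+12A63: 4-byte form → F0 92 A9 A3.
U+10346: 4-byte form → F0 90 8D 86.
U+1F621: 4-byte form → F0 9F 98 A1.
U+1044A: 4-byte form → F0 90 91 8A.
U+8DE73: 4-byte form → F2 8D B9 B3.
U+10348: 4-byte form → F0 90 8D 88.
Concatenated (32 bytes): F0 9D 93 B6 F0 9F 91 9C F0 92 A9 A3 F0 90 8D 86 F0 9F 98 A1 F0 90 91 8A F2 8D B9 B3 F0 90 8D 88.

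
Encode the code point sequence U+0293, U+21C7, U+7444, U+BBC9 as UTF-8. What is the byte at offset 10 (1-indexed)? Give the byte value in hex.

0xAF

1-indexed offset 10 is 0-indexed offset 9.
U+0293 → 2-byte form CA 93 at offsets 0–1.
U+21C7 → 3-byte form E2 87 87 at offsets 2–4.
U+7444 → 3-byte form E7 91 84 at offsets 5–7.
U+BBC9 → 3-byte form EB AF 89 at offsets 8–10.
Offset 9 falls in char 4's range; it's byte 2 of EB AF 89 = 0xAF.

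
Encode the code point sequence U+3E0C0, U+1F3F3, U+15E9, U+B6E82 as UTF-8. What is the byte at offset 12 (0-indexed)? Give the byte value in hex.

0xB6

U+3E0C0 → 4-byte form F0 BE 83 80 at offsets 0–3.
U+1F3F3 → 4-byte form F0 9F 8F B3 at offsets 4–7.
U+15E9 → 3-byte form E1 97 A9 at offsets 8–10.
U+B6E82 → 4-byte form F2 B6 BA 82 at offsets 11–14.
Offset 12 falls in char 4's range; it's byte 2 of F2 B6 BA 82 = 0xB6.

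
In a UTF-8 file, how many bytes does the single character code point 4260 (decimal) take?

3

U+10A4 = 0x10A4. UTF-8 uses 1 byte below 0x80, 2 below 0x800, 3 below 0x10000, 4 up to 0x10FFFF. 0x10A4 is in U+0800–U+FFFF → 3 bytes.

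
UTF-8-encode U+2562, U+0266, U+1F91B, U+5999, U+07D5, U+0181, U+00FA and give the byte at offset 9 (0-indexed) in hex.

U+2562 → 3-byte form E2 95 A2 at offsets 0–2.
U+0266 → 2-byte form C9 A6 at offsets 3–4.
U+1F91B → 4-byte form F0 9F A4 9B at offsets 5–8.
U+5999 → 3-byte form E5 A6 99 at offsets 9–11.
Offset 9 falls in char 4's range; it's byte 1 of E5 A6 99 = 0xE5.

0xE5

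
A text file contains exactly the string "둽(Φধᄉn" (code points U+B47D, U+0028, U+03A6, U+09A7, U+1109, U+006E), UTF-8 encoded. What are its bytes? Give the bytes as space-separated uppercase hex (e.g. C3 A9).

U+B47D: 3-byte form → EB 91 BD.
U+0028: 1-byte form → 28.
U+03A6: 2-byte form → CE A6.
U+09A7: 3-byte form → E0 A6 A7.
U+1109: 3-byte form → E1 84 89.
U+006E: 1-byte form → 6E.
Concatenated (13 bytes): EB 91 BD 28 CE A6 E0 A6 A7 E1 84 89 6E.

EB 91 BD 28 CE A6 E0 A6 A7 E1 84 89 6E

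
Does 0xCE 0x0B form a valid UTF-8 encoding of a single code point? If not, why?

invalid (non-continuation byte where continuation expected)

Leading byte 0xCE = 11001110 → 2-byte form.
Byte 2 is 0x0B = 00001011, which is not 10xxxxxx — expected a continuation byte.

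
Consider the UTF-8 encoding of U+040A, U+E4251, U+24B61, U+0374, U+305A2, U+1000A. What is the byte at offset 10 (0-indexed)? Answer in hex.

0xCD

U+040A → 2-byte form D0 8A at offsets 0–1.
U+E4251 → 4-byte form F3 A4 89 91 at offsets 2–5.
U+24B61 → 4-byte form F0 A4 AD A1 at offsets 6–9.
U+0374 → 2-byte form CD B4 at offsets 10–11.
Offset 10 falls in char 4's range; it's byte 1 of CD B4 = 0xCD.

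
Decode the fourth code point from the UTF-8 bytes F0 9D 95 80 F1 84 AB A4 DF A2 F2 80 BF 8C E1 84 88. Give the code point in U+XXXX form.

U+80FCC

Offset 0: leading byte 0xF0 = 11110000 → 4-byte char #1 = F0 9D 95 80.
Offset 4: leading byte 0xF1 = 11110001 → 4-byte char #2 = F1 84 AB A4.
Offset 8: leading byte 0xDF = 11011111 → 2-byte char #3 = DF A2.
Offset 10: leading byte 0xF2 = 11110010 → 4-byte char #4 = F2 80 BF 8C.
Leading byte 0xF2 = 11110010 matches 11110xxx → 4-byte sequence.
Byte 1: 0xF2 = 11110010, payload 010 (3 bits).
Byte 2: 0x80 = 10000000 (10xxxxxx ✓), payload 000000.
Byte 3: 0xBF = 10111111 (10xxxxxx ✓), payload 111111.
Byte 4: 0x8C = 10001100 (10xxxxxx ✓), payload 001100.
Concatenate: 010000000111111001100 = 0x80FCC (21 bits → U+80FCC).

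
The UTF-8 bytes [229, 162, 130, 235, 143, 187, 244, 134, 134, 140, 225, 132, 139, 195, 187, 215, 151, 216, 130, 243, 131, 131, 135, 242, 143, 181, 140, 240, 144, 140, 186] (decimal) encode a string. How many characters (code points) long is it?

10

Byte at offset 0: 0xE5 = 11100101 → 3-byte char (#1). Advance 3.
Byte at offset 3: 0xEB = 11101011 → 3-byte char (#2). Advance 3.
Byte at offset 6: 0xF4 = 11110100 → 4-byte char (#3). Advance 4.
Byte at offset 10: 0xE1 = 11100001 → 3-byte char (#4). Advance 3.
Byte at offset 13: 0xC3 = 11000011 → 2-byte char (#5). Advance 2.
Byte at offset 15: 0xD7 = 11010111 → 2-byte char (#6). Advance 2.
Byte at offset 17: 0xD8 = 11011000 → 2-byte char (#7). Advance 2.
Byte at offset 19: 0xF3 = 11110011 → 4-byte char (#8). Advance 4.
Byte at offset 23: 0xF2 = 11110010 → 4-byte char (#9). Advance 4.
Byte at offset 27: 0xF0 = 11110000 → 4-byte char (#10). Advance 4.
Reached end at offset 31 after 10 code points.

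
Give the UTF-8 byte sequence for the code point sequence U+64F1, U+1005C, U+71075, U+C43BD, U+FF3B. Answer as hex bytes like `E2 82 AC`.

E6 93 B1 F0 90 81 9C F1 B1 81 B5 F3 84 8E BD EF BC BB

U+64F1: 3-byte form → E6 93 B1.
U+1005C: 4-byte form → F0 90 81 9C.
U+71075: 4-byte form → F1 B1 81 B5.
U+C43BD: 4-byte form → F3 84 8E BD.
U+FF3B: 3-byte form → EF BC BB.
Concatenated (18 bytes): E6 93 B1 F0 90 81 9C F1 B1 81 B5 F3 84 8E BD EF BC BB.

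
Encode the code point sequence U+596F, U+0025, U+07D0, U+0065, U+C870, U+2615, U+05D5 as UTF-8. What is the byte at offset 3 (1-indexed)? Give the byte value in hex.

1-indexed offset 3 is 0-indexed offset 2.
U+596F → 3-byte form E5 A5 AF at offsets 0–2.
Offset 2 falls in char 1's range; it's byte 3 of E5 A5 AF = 0xAF.

0xAF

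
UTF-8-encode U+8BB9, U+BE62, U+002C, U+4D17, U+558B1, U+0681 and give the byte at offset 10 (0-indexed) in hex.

U+8BB9 → 3-byte form E8 AE B9 at offsets 0–2.
U+BE62 → 3-byte form EB B9 A2 at offsets 3–5.
U+002C → 1-byte form 2C at offsets 6–6.
U+4D17 → 3-byte form E4 B4 97 at offsets 7–9.
U+558B1 → 4-byte form F1 95 A2 B1 at offsets 10–13.
Offset 10 falls in char 5's range; it's byte 1 of F1 95 A2 B1 = 0xF1.

0xF1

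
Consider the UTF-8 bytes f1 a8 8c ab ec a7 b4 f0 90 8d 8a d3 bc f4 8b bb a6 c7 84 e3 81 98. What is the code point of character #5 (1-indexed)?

U+10BEE6

Offset 0: leading byte 0xF1 = 11110001 → 4-byte char #1 = F1 A8 8C AB.
Offset 4: leading byte 0xEC = 11101100 → 3-byte char #2 = EC A7 B4.
Offset 7: leading byte 0xF0 = 11110000 → 4-byte char #3 = F0 90 8D 8A.
Offset 11: leading byte 0xD3 = 11010011 → 2-byte char #4 = D3 BC.
Offset 13: leading byte 0xF4 = 11110100 → 4-byte char #5 = F4 8B BB A6.
Leading byte 0xF4 = 11110100 matches 11110xxx → 4-byte sequence.
Byte 1: 0xF4 = 11110100, payload 100 (3 bits).
Byte 2: 0x8B = 10001011 (10xxxxxx ✓), payload 001011.
Byte 3: 0xBB = 10111011 (10xxxxxx ✓), payload 111011.
Byte 4: 0xA6 = 10100110 (10xxxxxx ✓), payload 100110.
Concatenate: 100001011111011100110 = 0x10BEE6 (21 bits → U+10BEE6).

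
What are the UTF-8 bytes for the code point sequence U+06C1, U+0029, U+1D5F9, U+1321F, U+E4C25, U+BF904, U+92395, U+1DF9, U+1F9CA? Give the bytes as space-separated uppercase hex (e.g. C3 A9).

DB 81 29 F0 9D 97 B9 F0 93 88 9F F3 A4 B0 A5 F2 BF A4 84 F2 92 8E 95 E1 B7 B9 F0 9F A7 8A

U+06C1: 2-byte form → DB 81.
U+0029: 1-byte form → 29.
U+1D5F9: 4-byte form → F0 9D 97 B9.
U+1321F: 4-byte form → F0 93 88 9F.
U+E4C25: 4-byte form → F3 A4 B0 A5.
U+BF904: 4-byte form → F2 BF A4 84.
U+92395: 4-byte form → F2 92 8E 95.
U+1DF9: 3-byte form → E1 B7 B9.
U+1F9CA: 4-byte form → F0 9F A7 8A.
Concatenated (30 bytes): DB 81 29 F0 9D 97 B9 F0 93 88 9F F3 A4 B0 A5 F2 BF A4 84 F2 92 8E 95 E1 B7 B9 F0 9F A7 8A.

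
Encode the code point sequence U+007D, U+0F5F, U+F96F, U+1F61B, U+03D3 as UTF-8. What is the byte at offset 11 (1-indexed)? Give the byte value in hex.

0x9B

1-indexed offset 11 is 0-indexed offset 10.
U+007D → 1-byte form 7D at offsets 0–0.
U+0F5F → 3-byte form E0 BD 9F at offsets 1–3.
U+F96F → 3-byte form EF A5 AF at offsets 4–6.
U+1F61B → 4-byte form F0 9F 98 9B at offsets 7–10.
Offset 10 falls in char 4's range; it's byte 4 of F0 9F 98 9B = 0x9B.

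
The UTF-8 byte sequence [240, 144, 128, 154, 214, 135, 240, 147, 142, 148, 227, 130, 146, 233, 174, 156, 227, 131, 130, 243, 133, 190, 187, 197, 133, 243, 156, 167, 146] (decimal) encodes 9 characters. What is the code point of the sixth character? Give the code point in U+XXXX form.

Offset 0: leading byte 0xF0 = 11110000 → 4-byte char #1 = F0 90 80 9A.
Offset 4: leading byte 0xD6 = 11010110 → 2-byte char #2 = D6 87.
Offset 6: leading byte 0xF0 = 11110000 → 4-byte char #3 = F0 93 8E 94.
Offset 10: leading byte 0xE3 = 11100011 → 3-byte char #4 = E3 82 92.
Offset 13: leading byte 0xE9 = 11101001 → 3-byte char #5 = E9 AE 9C.
Offset 16: leading byte 0xE3 = 11100011 → 3-byte char #6 = E3 83 82.
Leading byte 0xE3 = 11100011 matches 1110xxxx → 3-byte sequence.
Byte 1: 0xE3 = 11100011, payload 0011 (4 bits).
Byte 2: 0x83 = 10000011 (10xxxxxx ✓), payload 000011.
Byte 3: 0x82 = 10000010 (10xxxxxx ✓), payload 000010.
Concatenate: 0011000011000010 = 0x30C2 (16 bits → U+30C2).

U+30C2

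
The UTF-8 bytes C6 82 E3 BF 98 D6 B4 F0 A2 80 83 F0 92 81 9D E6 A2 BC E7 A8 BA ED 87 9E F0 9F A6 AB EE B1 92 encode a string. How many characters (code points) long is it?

10

Byte at offset 0: 0xC6 = 11000110 → 2-byte char (#1). Advance 2.
Byte at offset 2: 0xE3 = 11100011 → 3-byte char (#2). Advance 3.
Byte at offset 5: 0xD6 = 11010110 → 2-byte char (#3). Advance 2.
Byte at offset 7: 0xF0 = 11110000 → 4-byte char (#4). Advance 4.
Byte at offset 11: 0xF0 = 11110000 → 4-byte char (#5). Advance 4.
Byte at offset 15: 0xE6 = 11100110 → 3-byte char (#6). Advance 3.
Byte at offset 18: 0xE7 = 11100111 → 3-byte char (#7). Advance 3.
Byte at offset 21: 0xED = 11101101 → 3-byte char (#8). Advance 3.
Byte at offset 24: 0xF0 = 11110000 → 4-byte char (#9). Advance 4.
Byte at offset 28: 0xEE = 11101110 → 3-byte char (#10). Advance 3.
Reached end at offset 31 after 10 code points.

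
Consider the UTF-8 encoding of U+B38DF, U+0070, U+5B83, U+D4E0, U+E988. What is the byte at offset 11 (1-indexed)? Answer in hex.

1-indexed offset 11 is 0-indexed offset 10.
U+B38DF → 4-byte form F2 B3 A3 9F at offsets 0–3.
U+0070 → 1-byte form 70 at offsets 4–4.
U+5B83 → 3-byte form E5 AE 83 at offsets 5–7.
U+D4E0 → 3-byte form ED 93 A0 at offsets 8–10.
Offset 10 falls in char 4's range; it's byte 3 of ED 93 A0 = 0xA0.

0xA0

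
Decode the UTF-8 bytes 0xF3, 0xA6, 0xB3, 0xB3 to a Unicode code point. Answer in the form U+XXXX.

U+E6CF3

Leading byte 0xF3 = 11110011 matches 11110xxx → 4-byte sequence.
Byte 1: 0xF3 = 11110011, payload 011 (3 bits).
Byte 2: 0xA6 = 10100110 (10xxxxxx ✓), payload 100110.
Byte 3: 0xB3 = 10110011 (10xxxxxx ✓), payload 110011.
Byte 4: 0xB3 = 10110011 (10xxxxxx ✓), payload 110011.
Concatenate: 011100110110011110011 = 0xE6CF3 (21 bits → U+E6CF3).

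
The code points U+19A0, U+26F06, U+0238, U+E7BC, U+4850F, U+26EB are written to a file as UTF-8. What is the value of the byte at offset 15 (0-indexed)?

0x8F

U+19A0 → 3-byte form E1 A6 A0 at offsets 0–2.
U+26F06 → 4-byte form F0 A6 BC 86 at offsets 3–6.
U+0238 → 2-byte form C8 B8 at offsets 7–8.
U+E7BC → 3-byte form EE 9E BC at offsets 9–11.
U+4850F → 4-byte form F1 88 94 8F at offsets 12–15.
Offset 15 falls in char 5's range; it's byte 4 of F1 88 94 8F = 0x8F.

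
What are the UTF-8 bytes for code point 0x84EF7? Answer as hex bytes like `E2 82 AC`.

F2 84 BB B7

U+84EF7 = 0x84EF7 = 544503 decimal. In range U+10000–U+10FFFF → 4-byte form: 11110xxx 10xxxxxx 10xxxxxx 10xxxxxx.
Binary (21 bits): 010000100111011110111.
Split 3+6+6+6: 010 | 000100 | 111011 | 110111.
Byte 1: 11110010 = 0xF2.
Byte 2: 10000100 = 0x84.
Byte 3: 10111011 = 0xBB.
Byte 4: 10110111 = 0xB7.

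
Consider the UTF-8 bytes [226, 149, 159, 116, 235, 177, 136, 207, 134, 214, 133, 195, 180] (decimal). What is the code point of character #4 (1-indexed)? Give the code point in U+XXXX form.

U+03C6

Offset 0: leading byte 0xE2 = 11100010 → 3-byte char #1 = E2 95 9F.
Offset 3: leading byte 0x74 = 01110100 → 1-byte char #2 = 74.
Offset 4: leading byte 0xEB = 11101011 → 3-byte char #3 = EB B1 88.
Offset 7: leading byte 0xCF = 11001111 → 2-byte char #4 = CF 86.
Leading byte 0xCF = 11001111 matches 110xxxxx → 2-byte sequence.
Byte 1: 0xCF = 11001111, payload 01111 (5 bits).
Byte 2: 0x86 = 10000110 (10xxxxxx ✓), payload 000110.
Concatenate: 01111000110 = 0x3C6 (11 bits → U+03C6).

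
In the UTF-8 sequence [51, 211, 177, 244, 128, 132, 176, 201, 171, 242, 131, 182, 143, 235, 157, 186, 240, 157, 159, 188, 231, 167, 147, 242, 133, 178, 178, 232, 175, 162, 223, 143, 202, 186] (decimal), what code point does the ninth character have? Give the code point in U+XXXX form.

U+85CB2

Offset 0: leading byte 0x33 = 00110011 → 1-byte char #1 = 33.
Offset 1: leading byte 0xD3 = 11010011 → 2-byte char #2 = D3 B1.
Offset 3: leading byte 0xF4 = 11110100 → 4-byte char #3 = F4 80 84 B0.
Offset 7: leading byte 0xC9 = 11001001 → 2-byte char #4 = C9 AB.
Offset 9: leading byte 0xF2 = 11110010 → 4-byte char #5 = F2 83 B6 8F.
Offset 13: leading byte 0xEB = 11101011 → 3-byte char #6 = EB 9D BA.
Offset 16: leading byte 0xF0 = 11110000 → 4-byte char #7 = F0 9D 9F BC.
Offset 20: leading byte 0xE7 = 11100111 → 3-byte char #8 = E7 A7 93.
Offset 23: leading byte 0xF2 = 11110010 → 4-byte char #9 = F2 85 B2 B2.
Leading byte 0xF2 = 11110010 matches 11110xxx → 4-byte sequence.
Byte 1: 0xF2 = 11110010, payload 010 (3 bits).
Byte 2: 0x85 = 10000101 (10xxxxxx ✓), payload 000101.
Byte 3: 0xB2 = 10110010 (10xxxxxx ✓), payload 110010.
Byte 4: 0xB2 = 10110010 (10xxxxxx ✓), payload 110010.
Concatenate: 010000101110010110010 = 0x85CB2 (21 bits → U+85CB2).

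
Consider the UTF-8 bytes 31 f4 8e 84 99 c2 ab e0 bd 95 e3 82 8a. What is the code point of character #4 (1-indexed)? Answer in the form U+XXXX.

Offset 0: leading byte 0x31 = 00110001 → 1-byte char #1 = 31.
Offset 1: leading byte 0xF4 = 11110100 → 4-byte char #2 = F4 8E 84 99.
Offset 5: leading byte 0xC2 = 11000010 → 2-byte char #3 = C2 AB.
Offset 7: leading byte 0xE0 = 11100000 → 3-byte char #4 = E0 BD 95.
Leading byte 0xE0 = 11100000 matches 1110xxxx → 3-byte sequence.
Byte 1: 0xE0 = 11100000, payload 0000 (4 bits).
Byte 2: 0xBD = 10111101 (10xxxxxx ✓), payload 111101.
Byte 3: 0x95 = 10010101 (10xxxxxx ✓), payload 010101.
Concatenate: 0000111101010101 = 0xF55 (16 bits → U+0F55).

U+0F55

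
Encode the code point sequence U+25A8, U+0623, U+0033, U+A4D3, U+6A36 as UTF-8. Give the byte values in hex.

U+25A8: 3-byte form → E2 96 A8.
U+0623: 2-byte form → D8 A3.
U+0033: 1-byte form → 33.
U+A4D3: 3-byte form → EA 93 93.
U+6A36: 3-byte form → E6 A8 B6.
Concatenated (12 bytes): E2 96 A8 D8 A3 33 EA 93 93 E6 A8 B6.

E2 96 A8 D8 A3 33 EA 93 93 E6 A8 B6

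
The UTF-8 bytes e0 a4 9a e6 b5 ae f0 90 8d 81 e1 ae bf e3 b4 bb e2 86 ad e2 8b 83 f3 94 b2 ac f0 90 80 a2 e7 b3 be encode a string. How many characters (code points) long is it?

10

Byte at offset 0: 0xE0 = 11100000 → 3-byte char (#1). Advance 3.
Byte at offset 3: 0xE6 = 11100110 → 3-byte char (#2). Advance 3.
Byte at offset 6: 0xF0 = 11110000 → 4-byte char (#3). Advance 4.
Byte at offset 10: 0xE1 = 11100001 → 3-byte char (#4). Advance 3.
Byte at offset 13: 0xE3 = 11100011 → 3-byte char (#5). Advance 3.
Byte at offset 16: 0xE2 = 11100010 → 3-byte char (#6). Advance 3.
Byte at offset 19: 0xE2 = 11100010 → 3-byte char (#7). Advance 3.
Byte at offset 22: 0xF3 = 11110011 → 4-byte char (#8). Advance 4.
Byte at offset 26: 0xF0 = 11110000 → 4-byte char (#9). Advance 4.
Byte at offset 30: 0xE7 = 11100111 → 3-byte char (#10). Advance 3.
Reached end at offset 33 after 10 code points.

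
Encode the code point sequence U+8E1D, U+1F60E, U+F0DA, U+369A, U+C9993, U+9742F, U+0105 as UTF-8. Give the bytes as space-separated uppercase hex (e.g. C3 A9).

E8 B8 9D F0 9F 98 8E EF 83 9A E3 9A 9A F3 89 A6 93 F2 97 90 AF C4 85

U+8E1D: 3-byte form → E8 B8 9D.
U+1F60E: 4-byte form → F0 9F 98 8E.
U+F0DA: 3-byte form → EF 83 9A.
U+369A: 3-byte form → E3 9A 9A.
U+C9993: 4-byte form → F3 89 A6 93.
U+9742F: 4-byte form → F2 97 90 AF.
U+0105: 2-byte form → C4 85.
Concatenated (23 bytes): E8 B8 9D F0 9F 98 8E EF 83 9A E3 9A 9A F3 89 A6 93 F2 97 90 AF C4 85.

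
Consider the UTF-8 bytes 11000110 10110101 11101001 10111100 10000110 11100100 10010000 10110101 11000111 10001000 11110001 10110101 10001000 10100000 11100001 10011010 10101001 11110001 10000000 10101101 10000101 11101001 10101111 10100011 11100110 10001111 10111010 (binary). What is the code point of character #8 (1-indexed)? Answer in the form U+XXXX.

Offset 0: leading byte 0xC6 = 11000110 → 2-byte char #1 = C6 B5.
Offset 2: leading byte 0xE9 = 11101001 → 3-byte char #2 = E9 BC 86.
Offset 5: leading byte 0xE4 = 11100100 → 3-byte char #3 = E4 90 B5.
Offset 8: leading byte 0xC7 = 11000111 → 2-byte char #4 = C7 88.
Offset 10: leading byte 0xF1 = 11110001 → 4-byte char #5 = F1 B5 88 A0.
Offset 14: leading byte 0xE1 = 11100001 → 3-byte char #6 = E1 9A A9.
Offset 17: leading byte 0xF1 = 11110001 → 4-byte char #7 = F1 80 AD 85.
Offset 21: leading byte 0xE9 = 11101001 → 3-byte char #8 = E9 AF A3.
Leading byte 0xE9 = 11101001 matches 1110xxxx → 3-byte sequence.
Byte 1: 0xE9 = 11101001, payload 1001 (4 bits).
Byte 2: 0xAF = 10101111 (10xxxxxx ✓), payload 101111.
Byte 3: 0xA3 = 10100011 (10xxxxxx ✓), payload 100011.
Concatenate: 1001101111100011 = 0x9BE3 (16 bits → U+9BE3).

U+9BE3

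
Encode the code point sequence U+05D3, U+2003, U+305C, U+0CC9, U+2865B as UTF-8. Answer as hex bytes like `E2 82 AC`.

U+05D3: 2-byte form → D7 93.
U+2003: 3-byte form → E2 80 83.
U+305C: 3-byte form → E3 81 9C.
U+0CC9: 3-byte form → E0 B3 89.
U+2865B: 4-byte form → F0 A8 99 9B.
Concatenated (15 bytes): D7 93 E2 80 83 E3 81 9C E0 B3 89 F0 A8 99 9B.

D7 93 E2 80 83 E3 81 9C E0 B3 89 F0 A8 99 9B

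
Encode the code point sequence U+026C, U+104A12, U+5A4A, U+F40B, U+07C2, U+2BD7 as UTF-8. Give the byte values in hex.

C9 AC F4 84 A8 92 E5 A9 8A EF 90 8B DF 82 E2 AF 97

U+026C: 2-byte form → C9 AC.
U+104A12: 4-byte form → F4 84 A8 92.
U+5A4A: 3-byte form → E5 A9 8A.
U+F40B: 3-byte form → EF 90 8B.
U+07C2: 2-byte form → DF 82.
U+2BD7: 3-byte form → E2 AF 97.
Concatenated (17 bytes): C9 AC F4 84 A8 92 E5 A9 8A EF 90 8B DF 82 E2 AF 97.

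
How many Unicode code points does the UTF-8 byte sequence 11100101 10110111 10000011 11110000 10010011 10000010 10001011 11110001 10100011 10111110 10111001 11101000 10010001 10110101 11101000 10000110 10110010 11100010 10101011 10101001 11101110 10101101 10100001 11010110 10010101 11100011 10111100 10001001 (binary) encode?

Byte at offset 0: 0xE5 = 11100101 → 3-byte char (#1). Advance 3.
Byte at offset 3: 0xF0 = 11110000 → 4-byte char (#2). Advance 4.
Byte at offset 7: 0xF1 = 11110001 → 4-byte char (#3). Advance 4.
Byte at offset 11: 0xE8 = 11101000 → 3-byte char (#4). Advance 3.
Byte at offset 14: 0xE8 = 11101000 → 3-byte char (#5). Advance 3.
Byte at offset 17: 0xE2 = 11100010 → 3-byte char (#6). Advance 3.
Byte at offset 20: 0xEE = 11101110 → 3-byte char (#7). Advance 3.
Byte at offset 23: 0xD6 = 11010110 → 2-byte char (#8). Advance 2.
Byte at offset 25: 0xE3 = 11100011 → 3-byte char (#9). Advance 3.
Reached end at offset 28 after 9 code points.

9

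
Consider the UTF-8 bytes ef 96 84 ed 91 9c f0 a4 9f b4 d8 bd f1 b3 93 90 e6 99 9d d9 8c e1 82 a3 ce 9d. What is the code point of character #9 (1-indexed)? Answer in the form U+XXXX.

Offset 0: leading byte 0xEF = 11101111 → 3-byte char #1 = EF 96 84.
Offset 3: leading byte 0xED = 11101101 → 3-byte char #2 = ED 91 9C.
Offset 6: leading byte 0xF0 = 11110000 → 4-byte char #3 = F0 A4 9F B4.
Offset 10: leading byte 0xD8 = 11011000 → 2-byte char #4 = D8 BD.
Offset 12: leading byte 0xF1 = 11110001 → 4-byte char #5 = F1 B3 93 90.
Offset 16: leading byte 0xE6 = 11100110 → 3-byte char #6 = E6 99 9D.
Offset 19: leading byte 0xD9 = 11011001 → 2-byte char #7 = D9 8C.
Offset 21: leading byte 0xE1 = 11100001 → 3-byte char #8 = E1 82 A3.
Offset 24: leading byte 0xCE = 11001110 → 2-byte char #9 = CE 9D.
Leading byte 0xCE = 11001110 matches 110xxxxx → 2-byte sequence.
Byte 1: 0xCE = 11001110, payload 01110 (5 bits).
Byte 2: 0x9D = 10011101 (10xxxxxx ✓), payload 011101.
Concatenate: 01110011101 = 0x39D (11 bits → U+039D).

U+039D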